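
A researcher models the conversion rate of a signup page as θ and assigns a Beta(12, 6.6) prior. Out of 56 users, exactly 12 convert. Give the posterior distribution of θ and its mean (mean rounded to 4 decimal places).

Observing 12 successes and 44 failures updates Beta(12, 6.6) by adding the success and failure counts to the two shape parameters: α = 12+12 = 24, β = 6.6+44 = 50.6.
E[θ | data] = 24/(24+50.6) = 0.3217.

Posterior: Beta(24, 50.6); mean ≈ 0.3217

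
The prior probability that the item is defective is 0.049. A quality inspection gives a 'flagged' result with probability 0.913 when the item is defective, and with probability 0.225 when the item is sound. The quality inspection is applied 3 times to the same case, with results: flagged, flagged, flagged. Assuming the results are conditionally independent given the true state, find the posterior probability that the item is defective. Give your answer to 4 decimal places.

Let H be the event that the item is defective; start with P(H) = 0.049. P('flagged'|H) = 0.913, P('flagged'|¬H) = 0.225.
Update on result 1 ('flagged'): P(H) ← 0.913·0.0490 / (0.913·0.0490 + 0.225·0.9510) = 0.044737/0.25871 = 0.1729.
Update on result 2 ('flagged'): P(H) ← 0.913·0.1729 / (0.913·0.1729 + 0.225·0.8271) = 0.15788/0.34397 = 0.4590.
Update on result 3 ('flagged'): P(H) ← 0.913·0.4590 / (0.913·0.4590 + 0.225·0.5410) = 0.41905/0.54078 = 0.7749.

Posterior P(H) ≈ 0.7749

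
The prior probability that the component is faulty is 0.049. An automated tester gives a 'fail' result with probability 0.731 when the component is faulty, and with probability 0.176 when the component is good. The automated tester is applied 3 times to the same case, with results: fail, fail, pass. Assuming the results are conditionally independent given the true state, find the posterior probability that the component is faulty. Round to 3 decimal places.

Posterior P(H) ≈ 0.225

Let H be the event that the component is faulty; start with P(H) = 0.049. P('fail'|H) = 0.731, P('fail'|¬H) = 0.176.
Update on result 1 ('fail'): P(H) ← 0.731·0.0490 / (0.731·0.0490 + 0.176·0.9510) = 0.035819/0.20319 = 0.1763.
Update on result 2 ('fail'): P(H) ← 0.731·0.1763 / (0.731·0.1763 + 0.176·0.8237) = 0.12886/0.27383 = 0.4706.
Update on result 3 ('pass'): P(H) ← 0.269·0.4706 / (0.269·0.4706 + 0.824·0.5294) = 0.12658/0.56283 = 0.2249.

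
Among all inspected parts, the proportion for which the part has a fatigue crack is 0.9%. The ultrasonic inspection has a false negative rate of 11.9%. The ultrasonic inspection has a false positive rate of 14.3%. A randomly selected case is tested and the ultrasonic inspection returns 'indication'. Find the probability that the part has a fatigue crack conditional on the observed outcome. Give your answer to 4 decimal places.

Write H for 'the part has a fatigue crack'. Prior odds H:¬H = 0.009/0.991 = 0.0090817. For the 'indication' outcome, the likelihood ratio is 0.881/0.143 = 6.1608.
Posterior odds = 0.0090817 × 6.1608 = 0.055951, so P(H|E) = 0.055951/(1+0.055951) = 0.0530.

P(H | E) ≈ 0.0530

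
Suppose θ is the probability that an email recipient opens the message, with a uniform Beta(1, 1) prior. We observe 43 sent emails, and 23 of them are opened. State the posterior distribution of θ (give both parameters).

Posterior: Beta(24, 21)

Observing 23 successes and 20 failures updates Beta(1, 1) by adding the success and failure counts to the two shape parameters: α = 1+23 = 24, β = 1+20 = 21.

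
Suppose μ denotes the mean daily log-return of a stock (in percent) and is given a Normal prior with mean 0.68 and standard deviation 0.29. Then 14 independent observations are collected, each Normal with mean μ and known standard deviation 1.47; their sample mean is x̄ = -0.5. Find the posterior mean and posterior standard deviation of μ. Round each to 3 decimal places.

With known σ, the Normal prior is conjugate. Weight on the data is w = (n/σ²)/(n/σ² + 1/τ₀²) = 6.47878/(6.47878+11.8906) = 0.35269.
Posterior mean = w·x̄ + (1−w)·μ₀ = 0.35269·-0.5 + 0.64731·0.68 = 0.264. Posterior variance = 1/(6.47878+11.8906) = 0.0544384, so SD = 0.233.

Posterior mean ≈ 0.264; posterior SD ≈ 0.233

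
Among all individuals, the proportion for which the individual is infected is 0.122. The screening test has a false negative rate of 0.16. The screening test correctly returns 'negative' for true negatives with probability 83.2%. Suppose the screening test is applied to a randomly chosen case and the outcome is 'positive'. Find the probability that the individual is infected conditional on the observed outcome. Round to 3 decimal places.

P(H | E) ≈ 0.410

Let H be the event that the individual is infected. P(H) = 0.122, so P(¬H) = 0.878. With E the 'positive' result, P(E|H) = 0.84 and P(E|¬H) = 0.168.
P(E) = 0.84·0.122 + 0.168·0.878 = 0.10248 + 0.14750 = 0.24998.
By Bayes' theorem, P(H|E) = 0.10248 / 0.24998 = 0.410.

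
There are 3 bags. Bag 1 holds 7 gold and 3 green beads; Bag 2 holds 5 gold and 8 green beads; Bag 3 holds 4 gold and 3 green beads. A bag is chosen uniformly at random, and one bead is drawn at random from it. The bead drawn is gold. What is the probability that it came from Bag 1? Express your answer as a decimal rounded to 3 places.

Posterior probability ≈ 0.423

P(gold|Bag 1) = 0.7; P(gold|Bag 2) = 0.3846; P(gold|Bag 3) = 0.5714.
Prior × likelihood for each source: 0.333333·0.7=0.2333, 0.333333·0.3846=0.1282, 0.333333·0.5714=0.1905. Summing gives P(gold) = 0.55201.
P(Bag 1 | gold) = 0.2333 / 0.55201 = 0.423.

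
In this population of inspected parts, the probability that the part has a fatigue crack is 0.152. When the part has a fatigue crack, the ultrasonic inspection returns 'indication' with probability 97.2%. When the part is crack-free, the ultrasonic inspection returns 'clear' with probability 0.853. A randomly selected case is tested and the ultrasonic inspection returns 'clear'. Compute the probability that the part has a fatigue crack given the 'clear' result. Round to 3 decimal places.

Let H be the event that the part has a fatigue crack. P(H) = 0.152, so P(¬H) = 0.848. With E the 'clear' result, P(E|H) = 0.028 and P(E|¬H) = 0.853.
P(E) = 0.028·0.152 + 0.853·0.848 = 0.0042560 + 0.72334 = 0.72760.
By Bayes' theorem, P(H|E) = 0.0042560 / 0.72760 = 0.006.

P(H | E) ≈ 0.006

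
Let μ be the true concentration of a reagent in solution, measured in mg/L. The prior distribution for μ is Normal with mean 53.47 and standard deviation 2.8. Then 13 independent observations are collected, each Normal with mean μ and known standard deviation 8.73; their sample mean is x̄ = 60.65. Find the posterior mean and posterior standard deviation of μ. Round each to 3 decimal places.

Posterior mean ≈ 57.578; posterior SD ≈ 1.831

Prior precision 1/τ₀² = 1/2.8² = 0.127551; data precision n/σ² = 13/8.73² = 0.170575.
Posterior precision = 0.127551 + 0.170575 = 0.298126, giving posterior SD = 1/√0.298126 = 1.831.
Posterior mean = (0.127551·53.47 + 0.170575·60.65) / 0.298126 = 57.578.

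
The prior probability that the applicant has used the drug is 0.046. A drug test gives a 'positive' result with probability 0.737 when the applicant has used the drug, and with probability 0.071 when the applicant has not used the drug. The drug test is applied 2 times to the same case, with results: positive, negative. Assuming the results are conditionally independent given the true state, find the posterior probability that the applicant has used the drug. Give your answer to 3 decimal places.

With H the event that the applicant has used the drug, the joint likelihood of the observed sequence is P(data|H) = 0.737·0.263 = 0.19383 and P(data|¬H) = 0.071·0.929 = 0.065959.
Bayes: P(H|data) = 0.046·0.19383 / (0.046·0.19383 + 0.954·0.065959) = 0.0089162/0.071841 = 0.1241.

Posterior P(H) ≈ 0.124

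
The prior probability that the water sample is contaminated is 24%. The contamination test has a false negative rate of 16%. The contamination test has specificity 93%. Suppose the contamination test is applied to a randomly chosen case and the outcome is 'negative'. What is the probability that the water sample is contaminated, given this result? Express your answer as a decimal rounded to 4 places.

P(H | E) ≈ 0.0515

Write H for 'the water sample is contaminated'. Prior odds H:¬H = 0.24/0.76 = 0.31579. For the 'negative' outcome, the likelihood ratio is 0.16/0.93 = 0.17204.
Posterior odds = 0.31579 × 0.17204 = 0.054329, so P(H|E) = 0.054329/(1+0.054329) = 0.0515.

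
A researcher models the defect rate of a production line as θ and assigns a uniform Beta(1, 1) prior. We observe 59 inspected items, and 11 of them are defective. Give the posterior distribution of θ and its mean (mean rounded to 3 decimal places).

Posterior: Beta(12, 49); mean ≈ 0.197

The binomial likelihood is conjugate to the Beta prior: with 11 successes and 48 failures, the posterior is Beta(1+11, 1+48) = Beta(12, 49).
E[θ | data] = 12/(12+49) = 0.197.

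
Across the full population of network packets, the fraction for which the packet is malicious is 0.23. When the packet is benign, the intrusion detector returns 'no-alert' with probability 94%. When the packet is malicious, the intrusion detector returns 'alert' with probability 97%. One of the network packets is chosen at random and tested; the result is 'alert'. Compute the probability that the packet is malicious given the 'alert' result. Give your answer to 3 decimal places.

Let H be the event that the packet is malicious. P(H) = 0.23, so P(¬H) = 0.77. With E the 'alert' result, P(E|H) = 0.97 and P(E|¬H) = 0.06.
P(E) = 0.97·0.23 + 0.06·0.77 = 0.22310 + 0.046200 = 0.26930.
By Bayes' theorem, P(H|E) = 0.22310 / 0.26930 = 0.828.

P(H | E) ≈ 0.828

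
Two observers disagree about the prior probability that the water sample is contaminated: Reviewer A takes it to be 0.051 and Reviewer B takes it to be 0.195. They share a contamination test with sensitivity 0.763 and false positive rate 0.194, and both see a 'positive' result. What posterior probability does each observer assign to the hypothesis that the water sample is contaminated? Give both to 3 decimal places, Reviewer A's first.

Reviewer A: 0.174; Reviewer B: 0.488

P('+'|H) = 0.763, P('+'|¬H) = 0.194.
Reviewer A: numerator 0.763·0.051 = 0.038913; evidence = 0.038913+0.194·0.949 = 0.22302; posterior = 0.174.
Reviewer B: numerator 0.763·0.195 = 0.14879; evidence = 0.14879+0.194·0.805 = 0.30495; posterior = 0.488.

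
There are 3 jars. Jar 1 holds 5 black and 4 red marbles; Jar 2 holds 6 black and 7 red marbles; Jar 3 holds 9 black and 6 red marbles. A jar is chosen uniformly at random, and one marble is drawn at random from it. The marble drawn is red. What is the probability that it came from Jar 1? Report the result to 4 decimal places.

Tabulate prior·likelihood by source: [1] prior 0.333333, lik 0.4444, product 0.1481; [2] prior 0.333333, lik 0.5385, product 0.1795; [3] prior 0.333333, lik 0.4, product 0.1333.
Normalizing constant = 0.46097; the posterior for Jar 1 is its product over the sum, 0.1481/0.46097 = 0.3214.

Posterior probability ≈ 0.3214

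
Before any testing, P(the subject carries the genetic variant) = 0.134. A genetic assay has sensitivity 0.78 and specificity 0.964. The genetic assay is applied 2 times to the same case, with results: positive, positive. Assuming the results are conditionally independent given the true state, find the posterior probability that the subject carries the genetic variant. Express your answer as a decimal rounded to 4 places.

Let H be the event that the subject carries the genetic variant; start with P(H) = 0.134. P('positive'|H) = 0.78, P('positive'|¬H) = 0.036.
Update on result 1 ('positive'): P(H) ← 0.78·0.1340 / (0.78·0.1340 + 0.036·0.8660) = 0.10452/0.13570 = 0.7703.
Update on result 2 ('positive'): P(H) ← 0.78·0.7703 / (0.78·0.7703 + 0.036·0.2297) = 0.60080/0.60907 = 0.9864.

Posterior P(H) ≈ 0.9864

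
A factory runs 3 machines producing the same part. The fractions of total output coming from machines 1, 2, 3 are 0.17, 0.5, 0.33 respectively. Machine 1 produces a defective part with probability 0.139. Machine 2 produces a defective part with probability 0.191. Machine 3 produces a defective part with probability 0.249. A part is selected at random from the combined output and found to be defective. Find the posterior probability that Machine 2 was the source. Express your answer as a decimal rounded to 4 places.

Posterior probability ≈ 0.4744

Tabulate prior·likelihood by source: [1] prior 0.17, lik 0.139, product 0.02363; [2] prior 0.5, lik 0.191, product 0.09550; [3] prior 0.33, lik 0.249, product 0.08217.
Normalizing constant = 0.20130; the posterior for Machine 2 is its product over the sum, 0.09550/0.20130 = 0.4744.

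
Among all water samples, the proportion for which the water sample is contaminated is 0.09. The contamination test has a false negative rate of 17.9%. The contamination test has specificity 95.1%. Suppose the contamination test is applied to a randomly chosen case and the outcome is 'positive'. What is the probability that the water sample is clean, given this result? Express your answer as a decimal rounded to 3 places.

P(¬H | E) ≈ 0.376

Let H be the event that the water sample is contaminated. P(H) = 0.09, so P(¬H) = 0.91. With E the 'positive' result, P(E|H) = 0.821 and P(E|¬H) = 0.049.
P(E) = 0.821·0.09 + 0.049·0.91 = 0.073890 + 0.044590 = 0.11848.
By Bayes' theorem, P(H|E) = 0.073890 / 0.11848 = 0.624. Hence P(¬H|E) = 1 − 0.624 = 0.376.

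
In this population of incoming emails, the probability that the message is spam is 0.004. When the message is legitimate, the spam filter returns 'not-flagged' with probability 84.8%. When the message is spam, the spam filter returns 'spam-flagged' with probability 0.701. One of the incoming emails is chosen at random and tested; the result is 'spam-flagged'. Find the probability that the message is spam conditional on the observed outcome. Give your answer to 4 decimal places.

P(H | E) ≈ 0.0182

Write H for 'the message is spam'. Prior odds H:¬H = 0.004/0.996 = 0.0040161. For the 'spam-flagged' outcome, the likelihood ratio is 0.701/0.152 = 4.6118.
Posterior odds = 0.0040161 × 4.6118 = 0.018521, so P(H|E) = 0.018521/(1+0.018521) = 0.0182.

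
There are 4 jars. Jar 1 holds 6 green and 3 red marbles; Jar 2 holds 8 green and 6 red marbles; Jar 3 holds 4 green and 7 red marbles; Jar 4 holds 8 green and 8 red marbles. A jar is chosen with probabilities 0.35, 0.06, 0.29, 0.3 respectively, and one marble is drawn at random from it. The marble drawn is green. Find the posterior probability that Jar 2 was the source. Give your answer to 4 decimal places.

Posterior probability ≈ 0.0655

P(green|Jar 1) = 0.6667; P(green|Jar 2) = 0.5714; P(green|Jar 3) = 0.3636; P(green|Jar 4) = 0.5.
Prior × likelihood for each source: 0.35·0.6667=0.2333, 0.06·0.5714=0.03429, 0.29·0.3636=0.1055, 0.3·0.5=0.1500. Summing gives P(green) = 0.52307.
P(Jar 2 | green) = 0.03429 / 0.52307 = 0.0655.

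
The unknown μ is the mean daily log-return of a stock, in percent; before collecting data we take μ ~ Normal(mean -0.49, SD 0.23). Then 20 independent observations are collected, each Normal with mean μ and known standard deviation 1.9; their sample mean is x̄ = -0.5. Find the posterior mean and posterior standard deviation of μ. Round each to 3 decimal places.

Prior precision 1/τ₀² = 1/0.23² = 18.9036; data precision n/σ² = 20/1.9² = 5.54017.
Posterior precision = 18.9036 + 5.54017 = 24.4438, giving posterior SD = 1/√24.4438 = 0.202.
Posterior mean = (18.9036·-0.49 + 5.54017·-0.5) / 24.4438 = -0.492.

Posterior mean ≈ -0.492; posterior SD ≈ 0.202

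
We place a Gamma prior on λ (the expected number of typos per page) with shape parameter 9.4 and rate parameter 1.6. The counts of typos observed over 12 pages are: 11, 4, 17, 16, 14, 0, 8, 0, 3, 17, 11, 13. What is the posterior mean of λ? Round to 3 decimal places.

Total count ∑xᵢ = 114 over n = 12 pages.
Gamma is conjugate to the Poisson likelihood: posterior is Gamma(shape = 9.4+114 = 123.4, rate = 1.6+12 = 13.6).
Posterior mean = shape/rate = 123.4/13.6 = 9.074.

Posterior mean ≈ 9.074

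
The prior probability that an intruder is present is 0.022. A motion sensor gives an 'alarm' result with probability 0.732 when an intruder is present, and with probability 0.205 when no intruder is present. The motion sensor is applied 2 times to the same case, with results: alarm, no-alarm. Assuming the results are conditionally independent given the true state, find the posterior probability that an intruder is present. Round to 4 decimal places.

Let H be the event that an intruder is present; start with P(H) = 0.022. P('alarm'|H) = 0.732, P('alarm'|¬H) = 0.205.
Update on result 1 ('alarm'): P(H) ← 0.732·0.0220 / (0.732·0.0220 + 0.205·0.9780) = 0.016104/0.21659 = 0.0744.
Update on result 2 ('no-alarm'): P(H) ← 0.268·0.0744 / (0.268·0.0744 + 0.795·0.9256) = 0.019926/0.75582 = 0.0264.

Posterior P(H) ≈ 0.0264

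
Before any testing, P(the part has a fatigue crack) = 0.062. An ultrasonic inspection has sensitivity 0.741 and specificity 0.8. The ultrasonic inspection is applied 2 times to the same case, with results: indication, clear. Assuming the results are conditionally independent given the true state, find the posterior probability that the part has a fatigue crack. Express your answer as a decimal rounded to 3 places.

With H the event that the part has a fatigue crack, the joint likelihood of the observed sequence is P(data|H) = 0.741·0.259 = 0.19192 and P(data|¬H) = 0.2·0.8 = 0.16000.
Bayes: P(H|data) = 0.062·0.19192 / (0.062·0.19192 + 0.938·0.16000) = 0.011899/0.16198 = 0.0735.

Posterior P(H) ≈ 0.073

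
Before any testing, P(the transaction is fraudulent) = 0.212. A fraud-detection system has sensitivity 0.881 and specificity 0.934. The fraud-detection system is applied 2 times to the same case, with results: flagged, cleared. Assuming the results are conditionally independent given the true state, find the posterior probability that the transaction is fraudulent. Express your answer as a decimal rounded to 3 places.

With H the event that the transaction is fraudulent, the joint likelihood of the observed sequence is P(data|H) = 0.881·0.119 = 0.10484 and P(data|¬H) = 0.066·0.934 = 0.061644.
Bayes: P(H|data) = 0.212·0.10484 / (0.212·0.10484 + 0.788·0.061644) = 0.022226/0.070801 = 0.3139.

Posterior P(H) ≈ 0.314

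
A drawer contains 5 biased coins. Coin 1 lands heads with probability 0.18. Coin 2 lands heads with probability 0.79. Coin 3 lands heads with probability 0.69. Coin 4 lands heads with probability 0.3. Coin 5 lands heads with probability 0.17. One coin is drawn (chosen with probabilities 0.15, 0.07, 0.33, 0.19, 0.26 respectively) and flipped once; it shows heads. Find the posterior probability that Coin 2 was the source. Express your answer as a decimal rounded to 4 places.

Tabulate prior·likelihood by source: [1] prior 0.15, lik 0.18, product 0.02700; [2] prior 0.07, lik 0.79, product 0.05530; [3] prior 0.33, lik 0.69, product 0.2277; [4] prior 0.19, lik 0.3, product 0.05700; [5] prior 0.26, lik 0.17, product 0.04420.
Normalizing constant = 0.41120; the posterior for Coin 2 is its product over the sum, 0.05530/0.41120 = 0.1345.

Posterior probability ≈ 0.1345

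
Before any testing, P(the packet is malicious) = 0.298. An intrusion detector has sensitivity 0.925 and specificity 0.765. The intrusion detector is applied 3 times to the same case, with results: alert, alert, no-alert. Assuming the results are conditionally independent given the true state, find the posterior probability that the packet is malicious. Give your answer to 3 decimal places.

Posterior P(H) ≈ 0.392

With H the event that the packet is malicious, the joint likelihood of the observed sequence is P(data|H) = 0.925·0.925·0.075 = 0.064172 and P(data|¬H) = 0.235·0.235·0.765 = 0.042247.
Bayes: P(H|data) = 0.298·0.064172 / (0.298·0.064172 + 0.702·0.042247) = 0.019123/0.048781 = 0.3920.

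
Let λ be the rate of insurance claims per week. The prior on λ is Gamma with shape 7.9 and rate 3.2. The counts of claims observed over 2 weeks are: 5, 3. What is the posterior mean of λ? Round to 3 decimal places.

The Poisson likelihood adds the total count to the shape and the number of exposure periods to the rate. Here ∑xᵢ = 8 and n = 2, so shape 7.9→15.9 and rate 3.2→5.2.
E[λ | data] = 15.9/5.2 = 3.058.

Posterior mean ≈ 3.058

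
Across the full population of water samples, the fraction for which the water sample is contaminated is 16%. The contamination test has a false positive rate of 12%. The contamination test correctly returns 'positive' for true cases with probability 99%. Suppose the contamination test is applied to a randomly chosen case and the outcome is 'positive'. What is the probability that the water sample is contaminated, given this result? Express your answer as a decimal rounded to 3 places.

Write H for 'the water sample is contaminated'. Prior odds H:¬H = 0.16/0.84 = 0.19048. For the 'positive' outcome, the likelihood ratio is 0.99/0.12 = 8.2500.
Posterior odds = 0.19048 × 8.2500 = 1.5714, so P(H|E) = 1.5714/(1+1.5714) = 0.611.

P(H | E) ≈ 0.611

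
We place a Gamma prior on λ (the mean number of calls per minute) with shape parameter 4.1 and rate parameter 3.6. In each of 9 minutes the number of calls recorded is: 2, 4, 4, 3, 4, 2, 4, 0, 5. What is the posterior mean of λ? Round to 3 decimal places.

The Poisson likelihood adds the total count to the shape and the number of exposure periods to the rate. Here ∑xᵢ = 28 and n = 9, so shape 4.1→32.1 and rate 3.6→12.6.
Posterior mean = shape/rate = 32.1/12.6 = 2.548.

Posterior mean ≈ 2.548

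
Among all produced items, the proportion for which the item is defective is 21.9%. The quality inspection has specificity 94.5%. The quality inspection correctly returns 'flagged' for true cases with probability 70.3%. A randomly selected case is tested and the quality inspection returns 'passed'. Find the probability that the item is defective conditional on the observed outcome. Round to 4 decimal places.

P(H | E) ≈ 0.0810

Write H for 'the item is defective'. Prior odds H:¬H = 0.219/0.781 = 0.28041. For the 'passed' outcome, the likelihood ratio is 0.297/0.945 = 0.31429.
Posterior odds = 0.28041 × 0.31429 = 0.088129, so P(H|E) = 0.088129/(1+0.088129) = 0.0810.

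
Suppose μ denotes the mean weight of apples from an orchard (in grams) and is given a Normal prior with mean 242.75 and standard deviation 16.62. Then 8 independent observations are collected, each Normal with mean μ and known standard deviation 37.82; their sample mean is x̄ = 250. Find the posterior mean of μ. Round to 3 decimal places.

Posterior mean ≈ 247.151

With known σ, the Normal prior is conjugate. Weight on the data is w = (n/σ²)/(n/σ² + 1/τ₀²) = 0.00559303/(0.00559303+0.00362024) = 0.60706.
Posterior mean = w·x̄ + (1−w)·μ₀ = 0.60706·250 + 0.39294·242.75 = 247.151.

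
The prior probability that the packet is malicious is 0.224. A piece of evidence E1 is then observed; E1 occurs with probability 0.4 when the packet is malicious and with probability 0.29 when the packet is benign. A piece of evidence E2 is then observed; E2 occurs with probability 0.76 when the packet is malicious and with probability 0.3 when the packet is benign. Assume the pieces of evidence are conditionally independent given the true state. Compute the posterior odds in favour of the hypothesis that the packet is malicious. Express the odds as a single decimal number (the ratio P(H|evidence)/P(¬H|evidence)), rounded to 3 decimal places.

Prior odds = 0.224/(1−0.224) = 0.28866.
Likelihood ratio for E1 = 0.4/0.29 = 1.3793.
Likelihood ratio for E2 = 0.76/0.3 = 2.5333.
Posterior odds = prior odds × LR₁ × LR₂ = 1.0087.

Posterior odds ≈ 1.009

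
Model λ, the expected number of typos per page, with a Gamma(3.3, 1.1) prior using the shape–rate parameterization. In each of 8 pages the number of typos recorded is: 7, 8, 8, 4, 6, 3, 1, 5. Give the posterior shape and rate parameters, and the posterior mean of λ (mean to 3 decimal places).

Posterior: Gamma(shape=45.3, rate=9.1); mean ≈ 4.978

Total count ∑xᵢ = 42 over n = 8 pages.
Gamma is conjugate to the Poisson likelihood: posterior is Gamma(shape = 3.3+42 = 45.3, rate = 1.1+8 = 9.1).
Posterior mean = shape/rate = 45.3/9.1 = 4.978.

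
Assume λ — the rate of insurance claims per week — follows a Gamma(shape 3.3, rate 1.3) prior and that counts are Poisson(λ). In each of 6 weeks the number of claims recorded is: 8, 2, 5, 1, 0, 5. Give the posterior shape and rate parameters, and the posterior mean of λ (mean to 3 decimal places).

Total count ∑xᵢ = 21 over n = 6 weeks.
Gamma is conjugate to the Poisson likelihood: posterior is Gamma(shape = 3.3+21 = 24.3, rate = 1.3+6 = 7.3).
Posterior mean = shape/rate = 24.3/7.3 = 3.329.

Posterior: Gamma(shape=24.3, rate=7.3); mean ≈ 3.329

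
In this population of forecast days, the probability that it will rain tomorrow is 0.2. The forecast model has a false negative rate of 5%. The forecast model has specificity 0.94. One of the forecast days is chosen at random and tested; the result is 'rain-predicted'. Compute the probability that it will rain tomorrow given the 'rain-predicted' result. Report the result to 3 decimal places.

Let H be the event that it will rain tomorrow. P(H) = 0.2, so P(¬H) = 0.8. With E the 'rain-predicted' result, P(E|H) = 0.95 and P(E|¬H) = 0.06.
P(E) = 0.95·0.2 + 0.06·0.8 = 0.19000 + 0.048000 = 0.23800.
By Bayes' theorem, P(H|E) = 0.19000 / 0.23800 = 0.798.

P(H | E) ≈ 0.798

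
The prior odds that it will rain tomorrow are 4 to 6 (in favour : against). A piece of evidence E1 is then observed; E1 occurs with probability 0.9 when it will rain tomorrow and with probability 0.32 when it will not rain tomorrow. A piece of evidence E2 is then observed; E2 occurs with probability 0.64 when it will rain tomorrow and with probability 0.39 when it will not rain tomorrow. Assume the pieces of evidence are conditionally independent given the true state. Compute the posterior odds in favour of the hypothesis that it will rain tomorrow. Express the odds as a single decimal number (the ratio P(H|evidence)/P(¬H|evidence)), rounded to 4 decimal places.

Posterior odds ≈ 3.0769

Prior odds = 4/6 = 0.66667.
Likelihood ratio for E1 = 0.9/0.32 = 2.8125.
Likelihood ratio for E2 = 0.64/0.39 = 1.6410.
Posterior odds = prior odds × LR₁ × LR₂ = 3.0769.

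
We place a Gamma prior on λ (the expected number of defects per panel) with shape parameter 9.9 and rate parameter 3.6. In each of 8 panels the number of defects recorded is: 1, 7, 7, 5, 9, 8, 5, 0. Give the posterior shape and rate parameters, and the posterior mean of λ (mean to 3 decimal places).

Posterior: Gamma(shape=51.9, rate=11.6); mean ≈ 4.474

The Poisson likelihood adds the total count to the shape and the number of exposure periods to the rate. Here ∑xᵢ = 42 and n = 8, so shape 9.9→51.9 and rate 3.6→11.6.
E[λ | data] = 51.9/11.6 = 4.474.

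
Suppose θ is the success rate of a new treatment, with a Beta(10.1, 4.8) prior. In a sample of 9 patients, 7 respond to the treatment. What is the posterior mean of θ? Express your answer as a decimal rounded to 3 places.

The binomial likelihood is conjugate to the Beta prior: with 7 successes and 2 failures, the posterior is Beta(10.1+7, 4.8+2) = Beta(17.1, 6.8).
E[θ | data] = 17.1/(17.1+6.8) = 0.715.

Posterior mean ≈ 0.715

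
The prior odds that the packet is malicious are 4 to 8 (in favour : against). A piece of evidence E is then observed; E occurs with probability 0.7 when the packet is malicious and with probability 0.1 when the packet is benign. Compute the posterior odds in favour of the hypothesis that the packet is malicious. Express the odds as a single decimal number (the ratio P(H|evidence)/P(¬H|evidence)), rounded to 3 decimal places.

Posterior odds ≈ 3.500

Prior odds = 4/8 = 0.50000. In log-odds, ln(0.50000) = -0.69315.
Add log likelihood ratio: ln(7.0000) = 1.9459.
Posterior log-odds = 1.2528, so posterior odds = exp(1.2528) = 3.5000.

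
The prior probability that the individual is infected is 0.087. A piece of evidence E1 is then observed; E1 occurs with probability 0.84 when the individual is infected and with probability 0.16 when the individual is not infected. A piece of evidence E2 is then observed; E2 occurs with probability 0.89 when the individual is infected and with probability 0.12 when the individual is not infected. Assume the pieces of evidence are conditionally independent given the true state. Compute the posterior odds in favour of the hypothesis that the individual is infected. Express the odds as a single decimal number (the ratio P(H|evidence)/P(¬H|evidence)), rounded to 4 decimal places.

Posterior odds ≈ 3.7104

Prior odds = 0.087/(1−0.087) = 0.095290. In log-odds, ln(0.095290) = -2.3508.
Add log likelihood ratios: ln(5.2500) + ln(7.4167) = 3.6620.
Posterior log-odds = 1.3111, so posterior odds = exp(1.3111) = 3.7104.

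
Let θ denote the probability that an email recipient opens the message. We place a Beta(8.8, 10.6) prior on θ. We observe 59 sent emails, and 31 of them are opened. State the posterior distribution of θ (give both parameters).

Posterior: Beta(39.8, 38.6)

The binomial likelihood is conjugate to the Beta prior: with 31 successes and 28 failures, the posterior is Beta(8.8+31, 10.6+28) = Beta(39.8, 38.6).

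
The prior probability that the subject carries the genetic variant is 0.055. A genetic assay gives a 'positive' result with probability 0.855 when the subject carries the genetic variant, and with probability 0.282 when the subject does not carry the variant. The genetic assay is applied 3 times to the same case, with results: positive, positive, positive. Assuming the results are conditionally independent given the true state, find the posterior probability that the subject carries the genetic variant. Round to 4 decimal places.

Let H be the event that the subject carries the genetic variant; start with P(H) = 0.055. P('positive'|H) = 0.855, P('positive'|¬H) = 0.282.
Update on result 1 ('positive'): P(H) ← 0.855·0.0550 / (0.855·0.0550 + 0.282·0.9450) = 0.047025/0.31351 = 0.1500.
Update on result 2 ('positive'): P(H) ← 0.855·0.1500 / (0.855·0.1500 + 0.282·0.8500) = 0.12824/0.36795 = 0.3485.
Update on result 3 ('positive'): P(H) ← 0.855·0.3485 / (0.855·0.3485 + 0.282·0.6515) = 0.29800/0.48171 = 0.6186.

Posterior P(H) ≈ 0.6186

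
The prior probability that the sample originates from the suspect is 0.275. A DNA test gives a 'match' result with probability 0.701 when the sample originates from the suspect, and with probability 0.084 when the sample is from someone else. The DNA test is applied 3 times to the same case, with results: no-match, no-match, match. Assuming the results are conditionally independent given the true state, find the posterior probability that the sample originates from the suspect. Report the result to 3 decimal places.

Posterior P(H) ≈ 0.252

Let H be the event that the sample originates from the suspect; start with P(H) = 0.275. P('match'|H) = 0.701, P('match'|¬H) = 0.084.
Update on result 1 ('no-match'): P(H) ← 0.299·0.2750 / (0.299·0.2750 + 0.916·0.7250) = 0.082225/0.74633 = 0.1102.
Update on result 2 ('no-match'): P(H) ← 0.299·0.1102 / (0.299·0.1102 + 0.916·0.8898) = 0.032942/0.84802 = 0.0388.
Update on result 3 ('match'): P(H) ← 0.701·0.0388 / (0.701·0.0388 + 0.084·0.9612) = 0.027231/0.10797 = 0.2522.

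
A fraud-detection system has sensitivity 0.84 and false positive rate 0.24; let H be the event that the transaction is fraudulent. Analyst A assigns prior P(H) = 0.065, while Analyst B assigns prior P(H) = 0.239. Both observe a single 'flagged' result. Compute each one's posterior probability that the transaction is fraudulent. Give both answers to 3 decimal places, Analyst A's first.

Analyst A: 0.196; Analyst B: 0.524

The likelihood ratio for a 'flagged' result is 0.84/0.24 = 3.5000.
Analyst A: prior odds 0.065/0.935 = 0.069519; posterior odds 0.24332; posterior probability 0.196.
Analyst B: prior odds 0.239/0.761 = 0.31406; posterior odds 1.0992; posterior probability 0.524.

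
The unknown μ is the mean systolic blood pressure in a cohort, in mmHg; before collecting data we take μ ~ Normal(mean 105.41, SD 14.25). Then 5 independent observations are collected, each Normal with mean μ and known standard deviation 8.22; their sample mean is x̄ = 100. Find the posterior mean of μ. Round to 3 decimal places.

Prior precision 1/τ₀² = 1/14.25² = 0.00492459; data precision n/σ² = 5/8.22² = 0.0739991.
Posterior precision = 0.00492459 + 0.0739991 = 0.0789237.
Posterior mean = (0.00492459·105.41 + 0.0739991·100) / 0.0789237 = 100.338.

Posterior mean ≈ 100.338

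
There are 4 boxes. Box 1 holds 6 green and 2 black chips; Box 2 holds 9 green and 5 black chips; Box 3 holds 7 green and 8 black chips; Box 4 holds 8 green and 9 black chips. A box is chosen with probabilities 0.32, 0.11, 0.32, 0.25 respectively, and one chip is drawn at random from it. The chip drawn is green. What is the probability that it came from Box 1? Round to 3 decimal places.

Tabulate prior·likelihood by source: [1] prior 0.32, lik 0.75, product 0.2400; [2] prior 0.11, lik 0.6429, product 0.07071; [3] prior 0.32, lik 0.4667, product 0.1493; [4] prior 0.25, lik 0.4706, product 0.1176.
Normalizing constant = 0.57769; the posterior for Box 1 is its product over the sum, 0.2400/0.57769 = 0.415.

Posterior probability ≈ 0.415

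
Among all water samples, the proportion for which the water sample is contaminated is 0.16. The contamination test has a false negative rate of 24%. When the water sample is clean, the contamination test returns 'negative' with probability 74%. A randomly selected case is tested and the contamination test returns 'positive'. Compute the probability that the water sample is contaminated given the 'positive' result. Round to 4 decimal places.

Write H for 'the water sample is contaminated'. Prior odds H:¬H = 0.16/0.84 = 0.19048. For the 'positive' outcome, the likelihood ratio is 0.76/0.26 = 2.9231.
Posterior odds = 0.19048 × 2.9231 = 0.55678, so P(H|E) = 0.55678/(1+0.55678) = 0.3576.

P(H | E) ≈ 0.3576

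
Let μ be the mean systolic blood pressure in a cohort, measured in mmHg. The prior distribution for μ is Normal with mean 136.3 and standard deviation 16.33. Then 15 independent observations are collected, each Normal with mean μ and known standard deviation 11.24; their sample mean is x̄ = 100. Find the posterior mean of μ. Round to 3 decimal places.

Prior precision 1/τ₀² = 1/16.33² = 0.00374997; data precision n/σ² = 15/11.24² = 0.118729.
Posterior precision = 0.00374997 + 0.118729 = 0.122479.
Posterior mean = (0.00374997·136.3 + 0.118729·100) / 0.122479 = 101.111.

Posterior mean ≈ 101.111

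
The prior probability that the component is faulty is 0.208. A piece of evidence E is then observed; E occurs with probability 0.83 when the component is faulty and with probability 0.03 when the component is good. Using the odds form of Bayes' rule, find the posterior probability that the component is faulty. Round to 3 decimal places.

Prior odds = 0.208/(1−0.208) = 0.26263.
Likelihood ratio for E = 0.83/0.03 = 27.667.
Posterior odds = prior odds × LR = 7.2660.
Posterior probability = odds/(1+odds) = 7.2660/8.2660 = 0.879.

Posterior probability ≈ 0.879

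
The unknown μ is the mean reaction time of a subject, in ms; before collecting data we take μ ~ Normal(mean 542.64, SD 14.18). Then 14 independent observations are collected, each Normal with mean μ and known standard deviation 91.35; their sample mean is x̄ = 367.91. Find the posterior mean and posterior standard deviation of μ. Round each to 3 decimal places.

Posterior mean ≈ 498.565; posterior SD ≈ 12.262

Prior precision 1/τ₀² = 1/14.18² = 0.00497333; data precision n/σ² = 14/91.35² = 0.00167769.
Posterior precision = 0.00497333 + 0.00167769 = 0.00665102, giving posterior SD = 1/√0.00665102 = 12.262.
Posterior mean = (0.00497333·542.64 + 0.00167769·367.91) / 0.00665102 = 498.565.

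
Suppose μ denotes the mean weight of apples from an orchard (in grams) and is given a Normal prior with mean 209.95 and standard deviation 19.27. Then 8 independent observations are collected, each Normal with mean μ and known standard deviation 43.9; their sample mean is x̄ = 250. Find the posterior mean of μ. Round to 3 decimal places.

With known σ, the Normal prior is conjugate. Weight on the data is w = (n/σ²)/(n/σ² + 1/τ₀²) = 0.00415108/(0.00415108+0.00269300) = 0.60652.
Posterior mean = w·x̄ + (1−w)·μ₀ = 0.60652·250 + 0.39348·209.95 = 234.241.

Posterior mean ≈ 234.241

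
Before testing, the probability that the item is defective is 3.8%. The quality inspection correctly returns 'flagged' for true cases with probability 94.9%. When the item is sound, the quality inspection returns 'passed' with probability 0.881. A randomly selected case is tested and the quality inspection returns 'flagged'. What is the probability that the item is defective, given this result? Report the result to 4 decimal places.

P(H | E) ≈ 0.2396

Write H for 'the item is defective'. Prior odds H:¬H = 0.038/0.962 = 0.039501. For the 'flagged' outcome, the likelihood ratio is 0.949/0.119 = 7.9748.
Posterior odds = 0.039501 × 7.9748 = 0.31501, so P(H|E) = 0.31501/(1+0.31501) = 0.2396.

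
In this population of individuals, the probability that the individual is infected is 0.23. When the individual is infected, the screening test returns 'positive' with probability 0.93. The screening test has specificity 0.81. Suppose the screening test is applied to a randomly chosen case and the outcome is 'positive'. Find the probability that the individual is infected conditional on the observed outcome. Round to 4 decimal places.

Write H for 'the individual is infected'. Prior odds H:¬H = 0.23/0.77 = 0.29870. For the 'positive' outcome, the likelihood ratio is 0.93/0.19 = 4.8947.
Posterior odds = 0.29870 × 4.8947 = 1.4621, so P(H|E) = 1.4621/(1+1.4621) = 0.5938.

P(H | E) ≈ 0.5938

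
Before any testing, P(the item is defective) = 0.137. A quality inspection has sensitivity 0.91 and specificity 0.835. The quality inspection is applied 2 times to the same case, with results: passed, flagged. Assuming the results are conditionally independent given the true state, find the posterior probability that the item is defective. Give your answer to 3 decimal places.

Let H be the event that the item is defective; start with P(H) = 0.137. P('flagged'|H) = 0.91, P('flagged'|¬H) = 0.165.
Update on result 1 ('passed'): P(H) ← 0.09·0.1370 / (0.09·0.1370 + 0.835·0.8630) = 0.012330/0.73293 = 0.0168.
Update on result 2 ('flagged'): P(H) ← 0.91·0.0168 / (0.91·0.0168 + 0.165·0.9832) = 0.015309/0.17753 = 0.0862.

Posterior P(H) ≈ 0.086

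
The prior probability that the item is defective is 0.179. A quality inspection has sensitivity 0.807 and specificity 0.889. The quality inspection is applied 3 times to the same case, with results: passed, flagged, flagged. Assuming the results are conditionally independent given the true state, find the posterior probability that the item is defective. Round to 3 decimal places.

Posterior P(H) ≈ 0.714

With H the event that the item is defective, the joint likelihood of the observed sequence is P(data|H) = 0.193·0.807·0.807 = 0.12569 and P(data|¬H) = 0.889·0.111·0.111 = 0.010953.
Bayes: P(H|data) = 0.179·0.12569 / (0.179·0.12569 + 0.821·0.010953) = 0.022499/0.031491 = 0.7144.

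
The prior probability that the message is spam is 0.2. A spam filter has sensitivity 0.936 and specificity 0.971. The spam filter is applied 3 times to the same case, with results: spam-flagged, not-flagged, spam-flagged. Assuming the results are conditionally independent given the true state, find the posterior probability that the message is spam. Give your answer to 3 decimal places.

Posterior P(H) ≈ 0.945

With H the event that the message is spam, the joint likelihood of the observed sequence is P(data|H) = 0.936·0.064·0.936 = 0.056070 and P(data|¬H) = 0.029·0.971·0.029 = 0.00081661.
Bayes: P(H|data) = 0.2·0.056070 / (0.2·0.056070 + 0.8·0.00081661) = 0.011214/0.011867 = 0.9450.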